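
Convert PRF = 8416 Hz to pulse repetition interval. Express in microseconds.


PRI = 1/8416 = 0.0001188213 s = 118.8 us

118.8 us


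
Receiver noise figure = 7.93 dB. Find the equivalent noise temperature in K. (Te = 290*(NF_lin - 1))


NF_lin = 10^(7.93/10) = 6.20869
Te = 290 * (6.20869 - 1) = 1510.5 K

1510.5 K


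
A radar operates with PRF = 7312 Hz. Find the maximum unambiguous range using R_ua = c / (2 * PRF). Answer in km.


R_ua = 3e8 / (2 * 7312) = 20514.2 m = 20.5 km

20.5 km


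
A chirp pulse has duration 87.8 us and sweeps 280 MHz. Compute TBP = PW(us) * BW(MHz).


TBP = 87.8 * 280 = 24584.0

24584.0


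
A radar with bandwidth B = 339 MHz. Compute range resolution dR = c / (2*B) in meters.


dR = 3e8 / (2 * 339000000.0) = 0.44 m

0.44 m


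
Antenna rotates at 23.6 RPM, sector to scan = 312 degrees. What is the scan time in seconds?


t = 312 / (23.6 * 360) * 60 = 2.2 s

2.2 s


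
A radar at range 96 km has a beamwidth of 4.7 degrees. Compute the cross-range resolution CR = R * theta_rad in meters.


BW_rad = 0.082030475
CR = 96000 * 0.082030475 = 7874.9 m

7874.9 m


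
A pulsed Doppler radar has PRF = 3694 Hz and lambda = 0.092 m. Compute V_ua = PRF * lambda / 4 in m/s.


V_ua = 3694 * 0.092 / 4 = 85.0 m/s

85.0 m/s


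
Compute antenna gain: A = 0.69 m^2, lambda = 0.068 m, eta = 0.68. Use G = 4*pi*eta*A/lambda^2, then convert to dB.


G_linear = 4*pi*0.68*0.69/0.068^2 = 1275.12
G_dB = 10*log10(1275.12) = 31.1 dB

31.1 dB


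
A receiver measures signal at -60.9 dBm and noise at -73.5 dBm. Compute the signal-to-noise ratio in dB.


SNR = -60.9 - (-73.5) = 12.6 dB

12.6 dB


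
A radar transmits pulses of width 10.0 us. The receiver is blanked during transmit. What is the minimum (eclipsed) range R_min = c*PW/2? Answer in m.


R_min = 3e8 * 10.0e-6 / 2 = 1500.0 m

1500.0 m


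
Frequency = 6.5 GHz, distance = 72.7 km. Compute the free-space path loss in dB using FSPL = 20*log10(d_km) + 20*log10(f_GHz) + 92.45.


20*log10(72.7) = 37.23
20*log10(6.5) = 16.26
FSPL = 145.9 dB

145.9 dB


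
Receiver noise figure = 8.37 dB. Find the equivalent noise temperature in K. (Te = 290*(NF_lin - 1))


NF_lin = 10^(8.37/10) = 6.870684
Te = 290 * (6.870684 - 1) = 1702.5 K

1702.5 K


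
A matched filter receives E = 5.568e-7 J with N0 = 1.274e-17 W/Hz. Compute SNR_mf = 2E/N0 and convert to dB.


SNR_lin = 2 * 5.568e-7 / 1.274e-17 = 8.741e10
SNR_dB = 10*log10(8.741e10) = 109.4 dB

109.4 dB


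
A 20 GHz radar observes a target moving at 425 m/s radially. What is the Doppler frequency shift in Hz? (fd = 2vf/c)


fd = 2 * 425 * 20000000000.0 / 3e8 = 56666.7 Hz

56666.7 Hz


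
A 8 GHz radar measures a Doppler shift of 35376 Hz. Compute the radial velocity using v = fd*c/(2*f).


v = 35376 * 3e8 / (2 * 8000000000.0) = 663.3 m/s

663.3 m/s


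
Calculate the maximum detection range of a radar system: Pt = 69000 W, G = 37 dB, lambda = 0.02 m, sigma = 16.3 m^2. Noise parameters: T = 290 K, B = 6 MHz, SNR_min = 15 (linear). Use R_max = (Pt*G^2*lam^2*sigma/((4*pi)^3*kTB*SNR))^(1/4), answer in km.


G_lin = 10^(37/10) = 5011.872336
R^4 = 69000 * 5011.872336^2 * 0.02^2 * 16.3 / ((4*pi)^3 * 1.38e-23 * 290 * 6000000.0 * 15)
R^4 = 1.58106e19 m^4
R_max = (1.58106e19)^(1/4) = 63057.5 m = 63.1 km

63.1 km


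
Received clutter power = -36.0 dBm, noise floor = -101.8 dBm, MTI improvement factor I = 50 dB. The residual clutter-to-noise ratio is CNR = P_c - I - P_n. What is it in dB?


CNR = -36.0 - 50 - (-101.8) = 15.8 dB

15.8 dB


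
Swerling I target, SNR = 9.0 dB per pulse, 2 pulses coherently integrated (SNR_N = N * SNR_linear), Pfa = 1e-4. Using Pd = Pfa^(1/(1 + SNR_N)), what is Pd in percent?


SNR_lin = 10^(9.0/10) = 7.94328
SNR_N = 2 * 7.94328 = 15.88656
1/(1 + SNR_N) = 1/16.88656 = 0.0592187
Pd = (1e-4)^0.0592187 = 0.5796
Pd = 58.0%

58.0%


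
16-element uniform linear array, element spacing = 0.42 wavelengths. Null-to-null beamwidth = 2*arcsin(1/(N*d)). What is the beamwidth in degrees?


1/(N*d) = 1/(16*0.42) = 0.14881
BW = 2*arcsin(0.14881) = 17.1 degrees

17.1 degrees


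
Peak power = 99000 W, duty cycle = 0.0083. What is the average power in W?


P_avg = 99000 * 0.0083 = 821.7 W

821.7 W


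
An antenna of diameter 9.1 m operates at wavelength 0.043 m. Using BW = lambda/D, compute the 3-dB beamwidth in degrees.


BW_rad = 0.043 / 9.1 = 0.004725
BW_deg = 0.27 degrees

0.27 degrees


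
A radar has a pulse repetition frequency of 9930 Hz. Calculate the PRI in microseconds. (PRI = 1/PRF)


PRI = 1/9930 = 0.0001007049 s = 100.7 us

100.7 us


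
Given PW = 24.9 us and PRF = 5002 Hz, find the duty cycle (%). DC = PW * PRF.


DC = 24.9e-6 * 5002 * 100 = 12.45%

12.45%


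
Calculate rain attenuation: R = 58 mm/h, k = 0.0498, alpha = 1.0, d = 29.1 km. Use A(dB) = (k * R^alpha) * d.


gamma = 0.0498 * 58^1.0 = 2.8884 dB/km
A = 2.8884 * 29.1 = 84.05 dB

84.05 dB


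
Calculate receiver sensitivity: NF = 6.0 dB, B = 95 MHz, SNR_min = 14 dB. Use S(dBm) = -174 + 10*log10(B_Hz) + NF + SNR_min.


10*log10(95000000.0) = 79.78
S = -174 + 79.78 + 6.0 + 14 = -74.2 dBm

-74.2 dBm


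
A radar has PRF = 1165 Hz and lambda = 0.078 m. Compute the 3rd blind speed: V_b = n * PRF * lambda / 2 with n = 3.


V_blind = 3 * 1165 * 0.078 / 2 = 136.3 m/s

136.3 m/s


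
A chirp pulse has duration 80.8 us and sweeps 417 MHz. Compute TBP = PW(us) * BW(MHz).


TBP = 80.8 * 417 = 33693.6

33693.6


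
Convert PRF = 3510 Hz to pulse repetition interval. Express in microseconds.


PRI = 1/3510 = 0.0002849003 s = 284.9 us

284.9 us


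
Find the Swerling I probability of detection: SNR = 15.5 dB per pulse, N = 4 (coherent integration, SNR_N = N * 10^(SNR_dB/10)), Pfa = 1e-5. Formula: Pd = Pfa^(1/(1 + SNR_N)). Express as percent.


SNR_lin = 10^(15.5/10) = 35.48134
SNR_N = 4 * 35.48134 = 141.92536
1/(1 + SNR_N) = 1/142.92536 = 0.0069967
Pd = (1e-5)^0.0069967 = 0.92261
Pd = 92.3%

92.3%


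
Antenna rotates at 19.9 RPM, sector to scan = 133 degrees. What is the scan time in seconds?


t = 133 / (19.9 * 360) * 60 = 1.11 s

1.11 s


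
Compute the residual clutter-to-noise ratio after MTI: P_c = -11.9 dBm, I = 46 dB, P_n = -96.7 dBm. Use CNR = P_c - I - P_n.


CNR = -11.9 - 46 - (-96.7) = 38.8 dB

38.8 dB


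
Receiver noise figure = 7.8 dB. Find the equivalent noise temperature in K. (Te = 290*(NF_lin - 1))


NF_lin = 10^(7.8/10) = 6.025596
Te = 290 * (6.025596 - 1) = 1457.4 K

1457.4 K


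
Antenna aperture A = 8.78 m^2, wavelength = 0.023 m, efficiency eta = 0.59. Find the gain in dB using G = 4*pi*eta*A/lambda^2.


G_linear = 4*pi*0.59*8.78/0.023^2 = 123055.41
G_dB = 10*log10(123055.41) = 50.9 dB

50.9 dB


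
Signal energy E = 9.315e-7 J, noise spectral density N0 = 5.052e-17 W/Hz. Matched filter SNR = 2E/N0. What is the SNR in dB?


SNR_lin = 2 * 9.315e-7 / 5.052e-17 = 3.688e10
SNR_dB = 10*log10(3.688e10) = 105.7 dB

105.7 dB


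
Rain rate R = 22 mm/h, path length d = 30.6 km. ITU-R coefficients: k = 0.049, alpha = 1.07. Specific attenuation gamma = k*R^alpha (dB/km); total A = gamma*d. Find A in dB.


gamma = 0.049 * 22^1.07 = 1.338407 dB/km
A = 1.338407 * 30.6 = 40.96 dB

40.96 dB


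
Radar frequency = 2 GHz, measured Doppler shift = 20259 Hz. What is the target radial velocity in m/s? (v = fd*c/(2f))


v = 20259 * 3e8 / (2 * 2000000000.0) = 1519.4 m/s

1519.4 m/s


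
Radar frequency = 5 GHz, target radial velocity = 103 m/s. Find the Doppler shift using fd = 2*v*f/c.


fd = 2 * 103 * 5000000000.0 / 3e8 = 3433.3 Hz

3433.3 Hz


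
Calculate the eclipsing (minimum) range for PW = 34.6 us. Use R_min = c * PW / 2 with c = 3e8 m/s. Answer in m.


R_min = 3e8 * 34.6e-6 / 2 = 5190.0 m

5190.0 m


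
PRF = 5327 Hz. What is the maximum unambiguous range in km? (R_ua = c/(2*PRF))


R_ua = 3e8 / (2 * 5327) = 28158.4 m = 28.2 km

28.2 km


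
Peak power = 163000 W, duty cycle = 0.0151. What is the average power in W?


P_avg = 163000 * 0.0151 = 2461.3 W

2461.3 W


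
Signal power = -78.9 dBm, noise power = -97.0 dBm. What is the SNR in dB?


SNR = -78.9 - (-97.0) = 18.1 dB

18.1 dB


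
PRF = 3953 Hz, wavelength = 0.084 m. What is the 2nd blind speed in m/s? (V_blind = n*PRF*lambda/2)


V_blind = 2 * 3953 * 0.084 / 2 = 332.1 m/s

332.1 m/s


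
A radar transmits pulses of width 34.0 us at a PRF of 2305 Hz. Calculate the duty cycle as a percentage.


DC = 34.0e-6 * 2305 * 100 = 7.84%

7.84%


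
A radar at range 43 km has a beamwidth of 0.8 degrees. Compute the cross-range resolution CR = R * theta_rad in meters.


BW_rad = 0.013962634
CR = 43000 * 0.013962634 = 600.4 m

600.4 m


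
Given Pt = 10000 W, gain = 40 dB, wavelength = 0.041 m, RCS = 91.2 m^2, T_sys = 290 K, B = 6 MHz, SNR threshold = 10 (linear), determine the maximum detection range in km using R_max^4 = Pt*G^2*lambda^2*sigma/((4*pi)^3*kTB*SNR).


G_lin = 10^(40/10) = 10000.0
R^4 = 10000 * 10000.0^2 * 0.041^2 * 91.2 / ((4*pi)^3 * 1.38e-23 * 290 * 6000000.0 * 10)
R^4 = 3.2174e20 m^4
R_max = (3.2174e20)^(1/4) = 133929.5 m = 133.9 km

133.9 km


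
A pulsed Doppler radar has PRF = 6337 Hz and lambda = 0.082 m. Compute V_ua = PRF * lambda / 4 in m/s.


V_ua = 6337 * 0.082 / 4 = 129.9 m/s

129.9 m/s


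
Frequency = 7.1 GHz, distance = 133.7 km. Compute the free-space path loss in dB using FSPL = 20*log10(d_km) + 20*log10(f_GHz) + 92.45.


20*log10(133.7) = 42.52
20*log10(7.1) = 17.03
FSPL = 152.0 dB

152.0 dB


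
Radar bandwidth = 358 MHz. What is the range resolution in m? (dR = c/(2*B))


dR = 3e8 / (2 * 358000000.0) = 0.42 m

0.42 m


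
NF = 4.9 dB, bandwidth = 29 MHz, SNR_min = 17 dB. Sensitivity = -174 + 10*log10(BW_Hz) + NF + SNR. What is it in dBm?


10*log10(29000000.0) = 74.62
S = -174 + 74.62 + 4.9 + 17 = -77.5 dBm

-77.5 dBm


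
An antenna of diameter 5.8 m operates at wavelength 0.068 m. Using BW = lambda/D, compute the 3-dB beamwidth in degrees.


BW_rad = 0.068 / 5.8 = 0.011724
BW_deg = 0.67 degrees

0.67 degrees


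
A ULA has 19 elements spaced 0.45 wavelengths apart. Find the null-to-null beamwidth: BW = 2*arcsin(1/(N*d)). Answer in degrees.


1/(N*d) = 1/(19*0.45) = 0.116959
BW = 2*arcsin(0.116959) = 13.4 degrees

13.4 degrees


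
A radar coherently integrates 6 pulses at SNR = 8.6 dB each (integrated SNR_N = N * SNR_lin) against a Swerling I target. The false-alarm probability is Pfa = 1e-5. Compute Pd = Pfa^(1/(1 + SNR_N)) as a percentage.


SNR_lin = 10^(8.6/10) = 7.24436
SNR_N = 6 * 7.24436 = 43.46616
1/(1 + SNR_N) = 1/44.46616 = 0.022489
Pd = (1e-5)^0.022489 = 0.77189
Pd = 77.2%

77.2%


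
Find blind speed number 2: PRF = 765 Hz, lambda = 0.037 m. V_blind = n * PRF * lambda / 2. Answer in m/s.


V_blind = 2 * 765 * 0.037 / 2 = 28.3 m/s

28.3 m/s


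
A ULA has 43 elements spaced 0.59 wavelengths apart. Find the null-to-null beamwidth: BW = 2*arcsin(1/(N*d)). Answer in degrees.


1/(N*d) = 1/(43*0.59) = 0.039417
BW = 2*arcsin(0.039417) = 4.5 degrees

4.5 degrees


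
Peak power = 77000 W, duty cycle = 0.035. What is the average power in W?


P_avg = 77000 * 0.035 = 2695.0 W

2695.0 W


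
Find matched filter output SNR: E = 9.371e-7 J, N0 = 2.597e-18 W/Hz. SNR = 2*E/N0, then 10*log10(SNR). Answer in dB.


SNR_lin = 2 * 9.371e-7 / 2.597e-18 = 7.217e11
SNR_dB = 10*log10(7.217e11) = 118.6 dB

118.6 dB


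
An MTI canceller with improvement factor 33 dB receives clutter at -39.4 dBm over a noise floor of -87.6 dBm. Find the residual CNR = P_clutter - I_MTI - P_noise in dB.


CNR = -39.4 - 33 - (-87.6) = 15.2 dB

15.2 dB


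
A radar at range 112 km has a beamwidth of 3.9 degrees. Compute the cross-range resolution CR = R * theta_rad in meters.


BW_rad = 0.068067841
CR = 112000 * 0.068067841 = 7623.6 m

7623.6 m


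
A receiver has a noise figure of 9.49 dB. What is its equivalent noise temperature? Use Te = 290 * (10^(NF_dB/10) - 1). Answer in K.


NF_lin = 10^(9.49/10) = 8.892011
Te = 290 * (8.892011 - 1) = 2288.7 K

2288.7 K


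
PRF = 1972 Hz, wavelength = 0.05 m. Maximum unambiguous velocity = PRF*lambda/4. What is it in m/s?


V_ua = 1972 * 0.05 / 4 = 24.7 m/s

24.7 m/s


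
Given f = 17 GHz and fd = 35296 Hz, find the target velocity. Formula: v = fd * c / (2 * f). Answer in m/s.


v = 35296 * 3e8 / (2 * 17000000000.0) = 311.4 m/s

311.4 m/s


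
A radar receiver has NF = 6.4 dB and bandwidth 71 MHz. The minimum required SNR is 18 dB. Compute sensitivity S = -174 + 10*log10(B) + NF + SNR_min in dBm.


10*log10(71000000.0) = 78.51
S = -174 + 78.51 + 6.4 + 18 = -71.1 dBm

-71.1 dBm


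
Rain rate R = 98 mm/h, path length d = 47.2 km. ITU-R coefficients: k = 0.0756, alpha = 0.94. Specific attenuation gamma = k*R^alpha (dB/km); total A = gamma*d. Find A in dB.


gamma = 0.0756 * 98^0.94 = 5.626966 dB/km
A = 5.626966 * 47.2 = 265.59 dB

265.59 dB


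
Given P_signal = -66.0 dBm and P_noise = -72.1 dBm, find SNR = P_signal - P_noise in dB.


SNR = -66.0 - (-72.1) = 6.1 dB

6.1 dB


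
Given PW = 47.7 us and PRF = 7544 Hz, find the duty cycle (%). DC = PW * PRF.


DC = 47.7e-6 * 7544 * 100 = 35.98%

35.98%


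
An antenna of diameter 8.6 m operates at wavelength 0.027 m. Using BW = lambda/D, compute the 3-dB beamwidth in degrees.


BW_rad = 0.027 / 8.6 = 0.00314
BW_deg = 0.18 degrees

0.18 degrees


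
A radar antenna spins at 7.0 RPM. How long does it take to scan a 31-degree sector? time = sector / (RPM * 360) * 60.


t = 31 / (7.0 * 360) * 60 = 0.74 s

0.74 s


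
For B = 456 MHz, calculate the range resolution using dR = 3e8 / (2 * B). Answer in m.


dR = 3e8 / (2 * 456000000.0) = 0.33 m

0.33 m


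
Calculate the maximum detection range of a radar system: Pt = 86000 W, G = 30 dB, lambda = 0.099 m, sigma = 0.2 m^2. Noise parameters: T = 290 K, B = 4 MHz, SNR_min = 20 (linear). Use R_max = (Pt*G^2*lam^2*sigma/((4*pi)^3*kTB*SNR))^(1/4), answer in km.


G_lin = 10^(30/10) = 1000.0
R^4 = 86000 * 1000.0^2 * 0.099^2 * 0.2 / ((4*pi)^3 * 1.38e-23 * 290 * 4000000.0 * 20)
R^4 = 2.6534e17 m^4
R_max = (2.6534e17)^(1/4) = 22696.1 m = 22.7 km

22.7 km


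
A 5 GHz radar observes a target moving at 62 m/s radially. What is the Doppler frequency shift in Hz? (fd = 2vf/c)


fd = 2 * 62 * 5000000000.0 / 3e8 = 2066.7 Hz

2066.7 Hz


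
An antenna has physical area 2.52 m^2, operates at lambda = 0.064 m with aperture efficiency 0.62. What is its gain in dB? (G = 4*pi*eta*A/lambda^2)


G_linear = 4*pi*0.62*2.52/0.064^2 = 4793.38
G_dB = 10*log10(4793.38) = 36.8 dB

36.8 dB


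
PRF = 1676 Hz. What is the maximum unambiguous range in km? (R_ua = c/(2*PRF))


R_ua = 3e8 / (2 * 1676) = 89498.8 m = 89.5 km

89.5 km


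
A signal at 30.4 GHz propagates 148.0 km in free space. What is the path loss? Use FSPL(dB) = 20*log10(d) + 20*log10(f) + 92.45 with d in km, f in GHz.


20*log10(148.0) = 43.41
20*log10(30.4) = 29.66
FSPL = 165.5 dB

165.5 dB


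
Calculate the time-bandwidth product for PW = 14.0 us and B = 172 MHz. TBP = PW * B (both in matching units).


TBP = 14.0 * 172 = 2408.0

2408.0


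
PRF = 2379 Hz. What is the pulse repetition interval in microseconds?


PRI = 1/2379 = 0.0004203447 s = 420.3 us

420.3 us


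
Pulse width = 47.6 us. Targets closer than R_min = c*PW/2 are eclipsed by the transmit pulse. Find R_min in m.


R_min = 3e8 * 47.6e-6 / 2 = 7140.0 m

7140.0 m


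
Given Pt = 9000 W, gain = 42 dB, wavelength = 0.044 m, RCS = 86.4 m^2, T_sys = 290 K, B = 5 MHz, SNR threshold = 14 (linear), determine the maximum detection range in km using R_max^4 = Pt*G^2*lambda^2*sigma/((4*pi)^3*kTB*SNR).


G_lin = 10^(42/10) = 15848.931925
R^4 = 9000 * 15848.931925^2 * 0.044^2 * 86.4 / ((4*pi)^3 * 1.38e-23 * 290 * 5000000.0 * 14)
R^4 = 6.80232e20 m^4
R_max = (6.80232e20)^(1/4) = 161496.9 m = 161.5 km

161.5 km


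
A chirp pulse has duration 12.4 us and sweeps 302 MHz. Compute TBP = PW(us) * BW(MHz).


TBP = 12.4 * 302 = 3744.8

3744.8


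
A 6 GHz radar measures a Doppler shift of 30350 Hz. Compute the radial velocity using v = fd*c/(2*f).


v = 30350 * 3e8 / (2 * 6000000000.0) = 758.8 m/s

758.8 m/s


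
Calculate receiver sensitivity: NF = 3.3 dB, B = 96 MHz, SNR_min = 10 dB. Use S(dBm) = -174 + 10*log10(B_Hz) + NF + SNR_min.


10*log10(96000000.0) = 79.82
S = -174 + 79.82 + 3.3 + 10 = -80.9 dBm

-80.9 dBm


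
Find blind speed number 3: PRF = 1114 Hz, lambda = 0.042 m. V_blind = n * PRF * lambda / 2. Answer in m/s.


V_blind = 3 * 1114 * 0.042 / 2 = 70.2 m/s

70.2 m/s


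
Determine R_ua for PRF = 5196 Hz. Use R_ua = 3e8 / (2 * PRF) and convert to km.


R_ua = 3e8 / (2 * 5196) = 28868.4 m = 28.9 km

28.9 km


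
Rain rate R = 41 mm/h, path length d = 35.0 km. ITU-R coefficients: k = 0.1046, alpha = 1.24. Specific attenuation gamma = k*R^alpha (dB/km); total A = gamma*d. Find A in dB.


gamma = 0.1046 * 41^1.24 = 10.456436 dB/km
A = 10.456436 * 35.0 = 365.98 dB

365.98 dB


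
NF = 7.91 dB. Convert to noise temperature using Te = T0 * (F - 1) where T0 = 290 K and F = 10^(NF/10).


NF_lin = 10^(7.91/10) = 6.180164
Te = 290 * (6.180164 - 1) = 1502.2 K

1502.2 K


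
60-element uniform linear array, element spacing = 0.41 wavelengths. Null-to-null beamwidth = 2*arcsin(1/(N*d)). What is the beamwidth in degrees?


1/(N*d) = 1/(60*0.41) = 0.04065
BW = 2*arcsin(0.04065) = 4.7 degrees

4.7 degrees


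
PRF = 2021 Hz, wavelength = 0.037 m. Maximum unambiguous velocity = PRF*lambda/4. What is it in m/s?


V_ua = 2021 * 0.037 / 4 = 18.7 m/s

18.7 m/s


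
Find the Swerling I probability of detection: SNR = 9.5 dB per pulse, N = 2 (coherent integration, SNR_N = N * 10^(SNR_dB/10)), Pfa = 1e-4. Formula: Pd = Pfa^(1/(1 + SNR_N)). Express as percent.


SNR_lin = 10^(9.5/10) = 8.91251
SNR_N = 2 * 8.91251 = 17.82502
1/(1 + SNR_N) = 1/18.82502 = 0.0531208
Pd = (1e-4)^0.0531208 = 0.61308
Pd = 61.3%

61.3%


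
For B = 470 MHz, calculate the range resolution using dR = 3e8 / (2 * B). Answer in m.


dR = 3e8 / (2 * 470000000.0) = 0.32 m

0.32 m


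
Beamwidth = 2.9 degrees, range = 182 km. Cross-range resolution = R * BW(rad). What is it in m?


BW_rad = 0.050614548
CR = 182000 * 0.050614548 = 9211.8 m

9211.8 m


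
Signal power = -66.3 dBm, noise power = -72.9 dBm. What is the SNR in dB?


SNR = -66.3 - (-72.9) = 6.6 dB

6.6 dB


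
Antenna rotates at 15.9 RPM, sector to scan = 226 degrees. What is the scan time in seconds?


t = 226 / (15.9 * 360) * 60 = 2.37 s

2.37 s


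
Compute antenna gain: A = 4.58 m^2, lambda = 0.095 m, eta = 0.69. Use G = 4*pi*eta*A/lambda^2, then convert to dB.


G_linear = 4*pi*0.69*4.58/0.095^2 = 4400.25
G_dB = 10*log10(4400.25) = 36.4 dB

36.4 dB


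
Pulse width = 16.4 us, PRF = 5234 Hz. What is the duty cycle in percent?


DC = 16.4e-6 * 5234 * 100 = 8.58%

8.58%


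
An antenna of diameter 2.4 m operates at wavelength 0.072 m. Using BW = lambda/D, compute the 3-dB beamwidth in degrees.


BW_rad = 0.072 / 2.4 = 0.03
BW_deg = 1.72 degrees

1.72 degrees


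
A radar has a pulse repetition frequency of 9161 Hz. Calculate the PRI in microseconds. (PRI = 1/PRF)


PRI = 1/9161 = 0.0001091584 s = 109.2 us

109.2 us


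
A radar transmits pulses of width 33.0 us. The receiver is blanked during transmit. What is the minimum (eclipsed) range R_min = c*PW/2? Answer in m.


R_min = 3e8 * 33.0e-6 / 2 = 4950.0 m

4950.0 m


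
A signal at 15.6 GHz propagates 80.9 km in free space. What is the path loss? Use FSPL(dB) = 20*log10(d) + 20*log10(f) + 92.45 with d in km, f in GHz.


20*log10(80.9) = 38.16
20*log10(15.6) = 23.86
FSPL = 154.5 dB

154.5 dB


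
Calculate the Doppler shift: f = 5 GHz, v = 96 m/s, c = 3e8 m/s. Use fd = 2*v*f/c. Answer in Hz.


fd = 2 * 96 * 5000000000.0 / 3e8 = 3200.0 Hz

3200.0 Hz


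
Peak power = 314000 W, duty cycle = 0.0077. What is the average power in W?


P_avg = 314000 * 0.0077 = 2417.8 W

2417.8 W


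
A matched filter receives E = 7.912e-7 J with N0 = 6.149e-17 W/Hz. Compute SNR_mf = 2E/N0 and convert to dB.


SNR_lin = 2 * 7.912e-7 / 6.149e-17 = 2.573e10
SNR_dB = 10*log10(2.573e10) = 104.1 dB

104.1 dB


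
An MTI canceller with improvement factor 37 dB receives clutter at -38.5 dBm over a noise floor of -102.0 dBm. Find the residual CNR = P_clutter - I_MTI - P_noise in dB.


CNR = -38.5 - 37 - (-102.0) = 26.5 dB

26.5 dB


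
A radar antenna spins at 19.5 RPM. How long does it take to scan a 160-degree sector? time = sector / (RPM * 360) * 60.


t = 160 / (19.5 * 360) * 60 = 1.37 s

1.37 s


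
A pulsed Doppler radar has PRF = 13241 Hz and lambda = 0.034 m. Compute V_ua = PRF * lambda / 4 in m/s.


V_ua = 13241 * 0.034 / 4 = 112.5 m/s

112.5 m/s


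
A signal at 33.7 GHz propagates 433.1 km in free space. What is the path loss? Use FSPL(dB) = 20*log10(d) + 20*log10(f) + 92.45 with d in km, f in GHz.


20*log10(433.1) = 52.73
20*log10(33.7) = 30.55
FSPL = 175.7 dB

175.7 dB


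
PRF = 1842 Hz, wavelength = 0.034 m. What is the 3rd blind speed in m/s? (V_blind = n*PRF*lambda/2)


V_blind = 3 * 1842 * 0.034 / 2 = 93.9 m/s

93.9 m/s


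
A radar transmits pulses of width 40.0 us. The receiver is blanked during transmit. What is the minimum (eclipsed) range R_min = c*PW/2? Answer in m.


R_min = 3e8 * 40.0e-6 / 2 = 6000.0 m

6000.0 m


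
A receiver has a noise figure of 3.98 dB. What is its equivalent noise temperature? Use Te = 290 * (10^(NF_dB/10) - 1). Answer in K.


NF_lin = 10^(3.98/10) = 2.500345
Te = 290 * (2.500345 - 1) = 435.1 K

435.1 K


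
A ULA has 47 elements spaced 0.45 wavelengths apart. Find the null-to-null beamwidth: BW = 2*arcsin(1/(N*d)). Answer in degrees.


1/(N*d) = 1/(47*0.45) = 0.047281
BW = 2*arcsin(0.047281) = 5.4 degrees

5.4 degrees


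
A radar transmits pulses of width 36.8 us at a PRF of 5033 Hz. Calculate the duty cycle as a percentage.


DC = 36.8e-6 * 5033 * 100 = 18.52%

18.52%


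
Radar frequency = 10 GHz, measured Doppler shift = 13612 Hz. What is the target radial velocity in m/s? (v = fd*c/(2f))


v = 13612 * 3e8 / (2 * 10000000000.0) = 204.2 m/s

204.2 m/s


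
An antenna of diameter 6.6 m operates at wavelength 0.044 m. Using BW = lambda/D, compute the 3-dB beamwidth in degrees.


BW_rad = 0.044 / 6.6 = 0.006667
BW_deg = 0.38 degrees

0.38 degrees


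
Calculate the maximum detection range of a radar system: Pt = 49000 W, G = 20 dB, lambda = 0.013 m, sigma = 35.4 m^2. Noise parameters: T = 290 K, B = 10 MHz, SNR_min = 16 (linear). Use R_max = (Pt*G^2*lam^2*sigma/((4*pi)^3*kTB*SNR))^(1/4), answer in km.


G_lin = 10^(20/10) = 100.0
R^4 = 49000 * 100.0^2 * 0.013^2 * 35.4 / ((4*pi)^3 * 1.38e-23 * 290 * 10000000.0 * 16)
R^4 = 2.30706e15 m^4
R_max = (2.30706e15)^(1/4) = 6930.5 m = 6.9 km

6.9 km


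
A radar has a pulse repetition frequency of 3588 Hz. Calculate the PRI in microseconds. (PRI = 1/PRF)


PRI = 1/3588 = 0.0002787068 s = 278.7 us

278.7 us


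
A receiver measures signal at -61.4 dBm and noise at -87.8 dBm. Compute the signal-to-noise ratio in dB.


SNR = -61.4 - (-87.8) = 26.4 dB

26.4 dB


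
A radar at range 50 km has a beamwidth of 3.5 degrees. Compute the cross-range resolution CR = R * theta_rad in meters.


BW_rad = 0.061086524
CR = 50000 * 0.061086524 = 3054.3 m

3054.3 m


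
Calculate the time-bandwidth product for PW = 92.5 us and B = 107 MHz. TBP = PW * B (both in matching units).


TBP = 92.5 * 107 = 9897.5

9897.5


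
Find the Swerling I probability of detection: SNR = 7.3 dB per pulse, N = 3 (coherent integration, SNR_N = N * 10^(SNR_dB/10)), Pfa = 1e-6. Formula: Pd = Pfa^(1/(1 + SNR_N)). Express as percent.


SNR_lin = 10^(7.3/10) = 5.37032
SNR_N = 3 * 5.37032 = 16.11096
1/(1 + SNR_N) = 1/17.11096 = 0.0584421
Pd = (1e-6)^0.0584421 = 0.44601
Pd = 44.6%

44.6%


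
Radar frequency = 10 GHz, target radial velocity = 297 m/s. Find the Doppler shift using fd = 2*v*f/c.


fd = 2 * 297 * 10000000000.0 / 3e8 = 19800.0 Hz

19800.0 Hz


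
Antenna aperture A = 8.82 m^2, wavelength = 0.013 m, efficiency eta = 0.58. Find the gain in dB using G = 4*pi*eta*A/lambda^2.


G_linear = 4*pi*0.58*8.82/0.013^2 = 380381.81
G_dB = 10*log10(380381.81) = 55.8 dB

55.8 dB


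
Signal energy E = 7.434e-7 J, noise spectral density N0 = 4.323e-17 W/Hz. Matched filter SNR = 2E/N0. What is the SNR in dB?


SNR_lin = 2 * 7.434e-7 / 4.323e-17 = 3.439e10
SNR_dB = 10*log10(3.439e10) = 105.4 dB

105.4 dB


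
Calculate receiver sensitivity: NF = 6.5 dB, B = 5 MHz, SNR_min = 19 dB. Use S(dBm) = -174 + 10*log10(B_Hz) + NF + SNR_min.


10*log10(5000000.0) = 66.99
S = -174 + 66.99 + 6.5 + 19 = -81.5 dBm

-81.5 dBm


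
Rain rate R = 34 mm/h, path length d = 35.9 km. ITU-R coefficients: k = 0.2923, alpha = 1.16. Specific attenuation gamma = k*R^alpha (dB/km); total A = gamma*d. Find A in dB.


gamma = 0.2923 * 34^1.16 = 17.47207 dB/km
A = 17.47207 * 35.9 = 627.25 dB

627.25 dB


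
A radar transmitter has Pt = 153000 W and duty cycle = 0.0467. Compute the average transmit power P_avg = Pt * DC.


P_avg = 153000 * 0.0467 = 7145.1 W

7145.1 W


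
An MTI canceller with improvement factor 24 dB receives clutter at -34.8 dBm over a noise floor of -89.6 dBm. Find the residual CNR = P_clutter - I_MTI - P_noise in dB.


CNR = -34.8 - 24 - (-89.6) = 30.8 dB

30.8 dB


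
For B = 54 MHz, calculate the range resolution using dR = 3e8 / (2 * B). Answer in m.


dR = 3e8 / (2 * 54000000.0) = 2.78 m

2.78 m


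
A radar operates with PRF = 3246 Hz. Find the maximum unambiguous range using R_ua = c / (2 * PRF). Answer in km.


R_ua = 3e8 / (2 * 3246) = 46210.7 m = 46.2 km

46.2 km


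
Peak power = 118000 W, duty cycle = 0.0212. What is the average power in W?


P_avg = 118000 * 0.0212 = 2501.6 W

2501.6 W


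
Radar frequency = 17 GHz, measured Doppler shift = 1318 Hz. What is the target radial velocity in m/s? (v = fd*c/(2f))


v = 1318 * 3e8 / (2 * 17000000000.0) = 11.6 m/s

11.6 m/s


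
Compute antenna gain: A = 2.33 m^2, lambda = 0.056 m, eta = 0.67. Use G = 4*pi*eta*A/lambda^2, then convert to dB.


G_linear = 4*pi*0.67*2.33/0.056^2 = 6255.54
G_dB = 10*log10(6255.54) = 38.0 dB

38.0 dB


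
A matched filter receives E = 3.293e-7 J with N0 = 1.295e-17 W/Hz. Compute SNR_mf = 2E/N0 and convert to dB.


SNR_lin = 2 * 3.293e-7 / 1.295e-17 = 5.086e10
SNR_dB = 10*log10(5.086e10) = 107.1 dB

107.1 dB


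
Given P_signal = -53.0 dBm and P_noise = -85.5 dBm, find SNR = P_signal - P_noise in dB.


SNR = -53.0 - (-85.5) = 32.5 dB

32.5 dB


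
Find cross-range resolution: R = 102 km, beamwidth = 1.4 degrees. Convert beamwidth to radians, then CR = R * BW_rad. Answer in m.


BW_rad = 0.02443461
CR = 102000 * 0.02443461 = 2492.3 m

2492.3 m


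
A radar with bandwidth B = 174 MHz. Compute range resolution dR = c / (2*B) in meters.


dR = 3e8 / (2 * 174000000.0) = 0.86 m

0.86 m


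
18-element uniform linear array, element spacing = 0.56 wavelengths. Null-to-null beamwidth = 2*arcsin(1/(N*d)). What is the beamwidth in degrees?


1/(N*d) = 1/(18*0.56) = 0.099206
BW = 2*arcsin(0.099206) = 11.4 degrees

11.4 degrees


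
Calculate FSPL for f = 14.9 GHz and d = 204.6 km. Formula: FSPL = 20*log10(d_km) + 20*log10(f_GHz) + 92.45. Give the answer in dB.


20*log10(204.6) = 46.22
20*log10(14.9) = 23.46
FSPL = 162.1 dB

162.1 dB


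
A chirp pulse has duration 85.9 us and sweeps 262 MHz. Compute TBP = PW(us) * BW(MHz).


TBP = 85.9 * 262 = 22505.8

22505.8


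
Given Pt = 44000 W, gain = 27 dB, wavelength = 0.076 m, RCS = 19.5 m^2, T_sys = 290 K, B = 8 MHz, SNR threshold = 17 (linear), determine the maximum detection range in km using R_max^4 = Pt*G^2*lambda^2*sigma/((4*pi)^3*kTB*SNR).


G_lin = 10^(27/10) = 501.187234
R^4 = 44000 * 501.187234^2 * 0.076^2 * 19.5 / ((4*pi)^3 * 1.38e-23 * 290 * 8000000.0 * 17)
R^4 = 1.15257e18 m^4
R_max = (1.15257e18)^(1/4) = 32765.5 m = 32.8 km

32.8 km


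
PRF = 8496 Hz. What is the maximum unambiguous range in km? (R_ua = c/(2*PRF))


R_ua = 3e8 / (2 * 8496) = 17655.4 m = 17.7 km

17.7 km


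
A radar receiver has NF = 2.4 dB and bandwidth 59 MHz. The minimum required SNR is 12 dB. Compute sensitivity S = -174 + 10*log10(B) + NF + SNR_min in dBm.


10*log10(59000000.0) = 77.71
S = -174 + 77.71 + 2.4 + 12 = -81.9 dBm

-81.9 dBm


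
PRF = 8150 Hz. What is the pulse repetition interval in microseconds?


PRI = 1/8150 = 0.0001226994 s = 122.7 us

122.7 us


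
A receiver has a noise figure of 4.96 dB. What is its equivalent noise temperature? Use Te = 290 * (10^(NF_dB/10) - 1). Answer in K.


NF_lin = 10^(4.96/10) = 3.133286
Te = 290 * (3.133286 - 1) = 618.7 K

618.7 K


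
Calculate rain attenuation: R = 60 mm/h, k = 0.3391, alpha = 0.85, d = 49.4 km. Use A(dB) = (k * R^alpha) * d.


gamma = 0.3391 * 60^0.85 = 11.009215 dB/km
A = 11.009215 * 49.4 = 543.86 dB

543.86 dB


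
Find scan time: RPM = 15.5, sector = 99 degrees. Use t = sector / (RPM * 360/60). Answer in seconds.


t = 99 / (15.5 * 360) * 60 = 1.06 s

1.06 s


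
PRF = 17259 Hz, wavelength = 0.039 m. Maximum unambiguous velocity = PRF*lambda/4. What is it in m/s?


V_ua = 17259 * 0.039 / 4 = 168.3 m/s

168.3 m/s


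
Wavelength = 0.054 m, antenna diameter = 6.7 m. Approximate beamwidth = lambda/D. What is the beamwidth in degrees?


BW_rad = 0.054 / 6.7 = 0.00806
BW_deg = 0.46 degrees

0.46 degrees


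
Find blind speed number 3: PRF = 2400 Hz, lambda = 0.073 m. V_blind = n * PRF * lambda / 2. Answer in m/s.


V_blind = 3 * 2400 * 0.073 / 2 = 262.8 m/s

262.8 m/s


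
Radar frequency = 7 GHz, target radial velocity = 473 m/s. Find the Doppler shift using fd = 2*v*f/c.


fd = 2 * 473 * 7000000000.0 / 3e8 = 22073.3 Hz

22073.3 Hz


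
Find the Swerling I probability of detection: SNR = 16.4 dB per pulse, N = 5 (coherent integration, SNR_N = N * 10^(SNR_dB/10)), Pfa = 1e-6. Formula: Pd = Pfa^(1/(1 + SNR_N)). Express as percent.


SNR_lin = 10^(16.4/10) = 43.65158
SNR_N = 5 * 43.65158 = 218.2579
1/(1 + SNR_N) = 1/219.2579 = 0.0045608
Pd = (1e-6)^0.0045608 = 0.93893
Pd = 93.9%

93.9%


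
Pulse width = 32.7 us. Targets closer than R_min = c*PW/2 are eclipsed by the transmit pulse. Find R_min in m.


R_min = 3e8 * 32.7e-6 / 2 = 4905.0 m

4905.0 m


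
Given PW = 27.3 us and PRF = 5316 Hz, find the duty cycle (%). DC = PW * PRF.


DC = 27.3e-6 * 5316 * 100 = 14.51%

14.51%


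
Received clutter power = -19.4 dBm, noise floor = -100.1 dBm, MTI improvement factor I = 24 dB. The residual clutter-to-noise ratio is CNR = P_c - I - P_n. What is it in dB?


CNR = -19.4 - 24 - (-100.1) = 56.7 dB

56.7 dB


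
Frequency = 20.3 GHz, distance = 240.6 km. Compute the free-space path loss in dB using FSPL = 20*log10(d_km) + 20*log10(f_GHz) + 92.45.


20*log10(240.6) = 47.63
20*log10(20.3) = 26.15
FSPL = 166.2 dB

166.2 dB


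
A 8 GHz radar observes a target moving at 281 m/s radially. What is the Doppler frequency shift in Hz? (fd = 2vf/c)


fd = 2 * 281 * 8000000000.0 / 3e8 = 14986.7 Hz

14986.7 Hz


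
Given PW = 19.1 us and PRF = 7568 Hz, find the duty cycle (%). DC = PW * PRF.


DC = 19.1e-6 * 7568 * 100 = 14.45%

14.45%


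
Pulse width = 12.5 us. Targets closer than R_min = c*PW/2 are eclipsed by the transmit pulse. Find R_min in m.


R_min = 3e8 * 12.5e-6 / 2 = 1875.0 m

1875.0 m


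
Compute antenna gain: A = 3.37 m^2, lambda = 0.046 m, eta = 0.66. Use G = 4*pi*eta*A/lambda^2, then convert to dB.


G_linear = 4*pi*0.66*3.37/0.046^2 = 13208.94
G_dB = 10*log10(13208.94) = 41.2 dB

41.2 dB


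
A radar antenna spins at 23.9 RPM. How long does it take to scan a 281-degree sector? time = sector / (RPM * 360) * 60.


t = 281 / (23.9 * 360) * 60 = 1.96 s

1.96 s


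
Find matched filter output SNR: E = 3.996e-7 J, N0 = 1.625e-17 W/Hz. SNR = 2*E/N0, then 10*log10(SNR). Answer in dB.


SNR_lin = 2 * 3.996e-7 / 1.625e-17 = 4.918e10
SNR_dB = 10*log10(4.918e10) = 106.9 dB

106.9 dB


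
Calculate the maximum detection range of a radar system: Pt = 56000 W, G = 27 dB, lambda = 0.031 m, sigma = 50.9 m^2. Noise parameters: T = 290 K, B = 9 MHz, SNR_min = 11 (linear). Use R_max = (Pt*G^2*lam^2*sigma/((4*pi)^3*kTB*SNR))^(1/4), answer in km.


G_lin = 10^(27/10) = 501.187234
R^4 = 56000 * 501.187234^2 * 0.031^2 * 50.9 / ((4*pi)^3 * 1.38e-23 * 290 * 9000000.0 * 11)
R^4 = 8.7516e17 m^4
R_max = (8.7516e17)^(1/4) = 30585.9 m = 30.6 km

30.6 km


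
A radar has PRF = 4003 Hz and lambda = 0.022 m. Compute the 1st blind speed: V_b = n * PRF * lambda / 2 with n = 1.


V_blind = 1 * 4003 * 0.022 / 2 = 44.0 m/s

44.0 m/s


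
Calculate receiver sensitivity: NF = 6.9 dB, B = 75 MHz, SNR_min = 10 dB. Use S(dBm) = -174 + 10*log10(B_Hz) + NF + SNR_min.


10*log10(75000000.0) = 78.75
S = -174 + 78.75 + 6.9 + 10 = -78.3 dBm

-78.3 dBm


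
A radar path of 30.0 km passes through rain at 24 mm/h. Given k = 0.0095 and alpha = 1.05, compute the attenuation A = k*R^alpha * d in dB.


gamma = 0.0095 * 24^1.05 = 0.267267 dB/km
A = 0.267267 * 30.0 = 8.02 dB

8.02 dB


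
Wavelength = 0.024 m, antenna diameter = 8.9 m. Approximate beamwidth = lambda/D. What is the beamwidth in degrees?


BW_rad = 0.024 / 8.9 = 0.002697
BW_deg = 0.15 degrees

0.15 degrees


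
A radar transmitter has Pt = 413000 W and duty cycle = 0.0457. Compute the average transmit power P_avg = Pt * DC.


P_avg = 413000 * 0.0457 = 18874.1 W

18874.1 W


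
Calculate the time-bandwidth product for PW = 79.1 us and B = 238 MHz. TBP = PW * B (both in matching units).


TBP = 79.1 * 238 = 18825.8

18825.8


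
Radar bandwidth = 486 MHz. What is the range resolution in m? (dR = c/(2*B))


dR = 3e8 / (2 * 486000000.0) = 0.31 m

0.31 m


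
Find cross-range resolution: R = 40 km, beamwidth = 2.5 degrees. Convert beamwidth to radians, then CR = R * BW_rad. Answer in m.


BW_rad = 0.043633231
CR = 40000 * 0.043633231 = 1745.3 m

1745.3 m


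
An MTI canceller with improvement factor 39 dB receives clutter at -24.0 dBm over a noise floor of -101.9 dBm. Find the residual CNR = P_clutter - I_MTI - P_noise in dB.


CNR = -24.0 - 39 - (-101.9) = 38.9 dB

38.9 dB


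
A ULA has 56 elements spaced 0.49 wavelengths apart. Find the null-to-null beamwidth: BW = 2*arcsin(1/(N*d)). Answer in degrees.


1/(N*d) = 1/(56*0.49) = 0.036443
BW = 2*arcsin(0.036443) = 4.2 degrees

4.2 degrees


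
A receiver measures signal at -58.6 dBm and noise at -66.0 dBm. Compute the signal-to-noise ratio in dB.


SNR = -58.6 - (-66.0) = 7.4 dB

7.4 dB


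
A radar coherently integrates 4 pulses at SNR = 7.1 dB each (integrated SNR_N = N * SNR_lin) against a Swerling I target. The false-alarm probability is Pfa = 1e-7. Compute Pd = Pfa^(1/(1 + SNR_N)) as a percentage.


SNR_lin = 10^(7.1/10) = 5.12861
SNR_N = 4 * 5.12861 = 20.51444
1/(1 + SNR_N) = 1/21.51444 = 0.0464804
Pd = (1e-7)^0.0464804 = 0.47276
Pd = 47.3%

47.3%


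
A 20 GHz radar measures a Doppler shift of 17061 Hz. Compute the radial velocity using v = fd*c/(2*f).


v = 17061 * 3e8 / (2 * 20000000000.0) = 128.0 m/s

128.0 m/s


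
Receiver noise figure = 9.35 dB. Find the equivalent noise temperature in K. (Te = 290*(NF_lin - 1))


NF_lin = 10^(9.35/10) = 8.609938
Te = 290 * (8.609938 - 1) = 2206.9 K

2206.9 K


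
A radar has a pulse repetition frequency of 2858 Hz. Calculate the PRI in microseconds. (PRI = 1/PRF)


PRI = 1/2858 = 0.000349895 s = 349.9 us

349.9 us


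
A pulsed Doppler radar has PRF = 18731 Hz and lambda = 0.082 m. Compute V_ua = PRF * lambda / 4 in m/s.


V_ua = 18731 * 0.082 / 4 = 384.0 m/s

384.0 m/s


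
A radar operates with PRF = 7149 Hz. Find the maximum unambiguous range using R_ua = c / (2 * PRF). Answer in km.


R_ua = 3e8 / (2 * 7149) = 20982.0 m = 21.0 km

21.0 km


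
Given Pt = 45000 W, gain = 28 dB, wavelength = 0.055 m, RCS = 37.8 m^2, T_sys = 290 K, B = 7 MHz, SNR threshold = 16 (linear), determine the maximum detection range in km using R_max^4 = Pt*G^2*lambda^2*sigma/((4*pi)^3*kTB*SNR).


G_lin = 10^(28/10) = 630.957344
R^4 = 45000 * 630.957344^2 * 0.055^2 * 37.8 / ((4*pi)^3 * 1.38e-23 * 290 * 7000000.0 * 16)
R^4 = 2.30306e18 m^4
R_max = (2.30306e18)^(1/4) = 38956.2 m = 39.0 km

39.0 km


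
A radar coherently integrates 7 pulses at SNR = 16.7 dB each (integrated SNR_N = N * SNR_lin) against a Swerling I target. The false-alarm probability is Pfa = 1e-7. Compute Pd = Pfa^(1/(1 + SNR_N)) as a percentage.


SNR_lin = 10^(16.7/10) = 46.77351
SNR_N = 7 * 46.77351 = 327.41457
1/(1 + SNR_N) = 1/328.41457 = 0.0030449
Pd = (1e-7)^0.0030449 = 0.95211
Pd = 95.2%

95.2%


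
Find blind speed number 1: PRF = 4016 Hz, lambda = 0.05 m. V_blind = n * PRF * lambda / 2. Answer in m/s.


V_blind = 1 * 4016 * 0.05 / 2 = 100.4 m/s

100.4 m/s


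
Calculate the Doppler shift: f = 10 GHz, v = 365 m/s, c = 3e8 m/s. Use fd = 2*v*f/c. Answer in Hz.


fd = 2 * 365 * 10000000000.0 / 3e8 = 24333.3 Hz

24333.3 Hz


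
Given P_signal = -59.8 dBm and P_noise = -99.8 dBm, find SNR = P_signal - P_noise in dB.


SNR = -59.8 - (-99.8) = 40.0 dB

40.0 dB


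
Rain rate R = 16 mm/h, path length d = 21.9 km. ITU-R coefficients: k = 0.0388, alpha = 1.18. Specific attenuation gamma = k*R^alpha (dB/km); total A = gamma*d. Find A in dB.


gamma = 0.0388 * 16^1.18 = 1.022571 dB/km
A = 1.022571 * 21.9 = 22.39 dB

22.39 dB


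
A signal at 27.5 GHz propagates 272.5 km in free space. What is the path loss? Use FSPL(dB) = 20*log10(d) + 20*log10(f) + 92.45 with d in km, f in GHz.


20*log10(272.5) = 48.71
20*log10(27.5) = 28.79
FSPL = 169.9 dB

169.9 dB


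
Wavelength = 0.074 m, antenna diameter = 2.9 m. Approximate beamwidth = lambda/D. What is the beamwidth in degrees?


BW_rad = 0.074 / 2.9 = 0.025517
BW_deg = 1.46 degrees

1.46 degrees


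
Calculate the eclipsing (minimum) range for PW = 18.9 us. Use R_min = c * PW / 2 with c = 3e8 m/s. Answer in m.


R_min = 3e8 * 18.9e-6 / 2 = 2835.0 m

2835.0 m


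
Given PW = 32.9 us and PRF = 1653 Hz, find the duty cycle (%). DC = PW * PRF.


DC = 32.9e-6 * 1653 * 100 = 5.44%

5.44%


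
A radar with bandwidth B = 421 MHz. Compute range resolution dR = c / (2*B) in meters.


dR = 3e8 / (2 * 421000000.0) = 0.36 m

0.36 m


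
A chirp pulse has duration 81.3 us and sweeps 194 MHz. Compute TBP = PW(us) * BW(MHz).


TBP = 81.3 * 194 = 15772.2

15772.2


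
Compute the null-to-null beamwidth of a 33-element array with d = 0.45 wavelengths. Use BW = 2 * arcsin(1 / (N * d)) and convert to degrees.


1/(N*d) = 1/(33*0.45) = 0.06734
BW = 2*arcsin(0.06734) = 7.7 degrees

7.7 degrees


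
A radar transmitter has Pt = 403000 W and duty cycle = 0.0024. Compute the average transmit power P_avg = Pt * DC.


P_avg = 403000 * 0.0024 = 967.2 W

967.2 W


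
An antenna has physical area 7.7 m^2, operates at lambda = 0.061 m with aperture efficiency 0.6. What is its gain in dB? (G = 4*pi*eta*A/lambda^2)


G_linear = 4*pi*0.6*7.7/0.061^2 = 15602.43
G_dB = 10*log10(15602.43) = 41.9 dB

41.9 dB


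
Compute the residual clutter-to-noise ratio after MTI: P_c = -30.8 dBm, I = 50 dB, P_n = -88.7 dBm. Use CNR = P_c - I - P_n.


CNR = -30.8 - 50 - (-88.7) = 7.9 dB

7.9 dB


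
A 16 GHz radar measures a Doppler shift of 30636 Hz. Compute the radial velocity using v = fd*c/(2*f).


v = 30636 * 3e8 / (2 * 16000000000.0) = 287.2 m/s

287.2 m/s
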